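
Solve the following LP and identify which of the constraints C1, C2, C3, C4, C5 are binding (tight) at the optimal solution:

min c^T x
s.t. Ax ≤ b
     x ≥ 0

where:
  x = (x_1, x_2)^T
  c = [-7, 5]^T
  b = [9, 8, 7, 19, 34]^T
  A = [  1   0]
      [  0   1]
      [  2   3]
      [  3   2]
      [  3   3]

At x_1 = 3.5, x_2 = 0, compute slack b - a·x for each constraint:
  C1: 9 − 3.5 = 5.5  (slack)
  C2: 8 − 0 = 8  (slack)
  C3: 7 − 7 = 0  (binding)
  C4: 19 − 10.5 = 8.5  (slack)
  C5: 34 − 10.5 = 23.5  (slack)

Optimal: x_1 = 3.5, x_2 = 0
Binding: C3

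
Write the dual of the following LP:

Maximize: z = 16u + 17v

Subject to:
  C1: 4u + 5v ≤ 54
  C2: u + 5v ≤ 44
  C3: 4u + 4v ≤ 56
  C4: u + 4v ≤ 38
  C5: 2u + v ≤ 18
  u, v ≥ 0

Primal max cᵀx s.t. Ax ≤ b, x ≥ 0  →  Dual min bᵀy s.t. Aᵀy ≥ c, y ≥ 0.

Minimize: z = 54y1 + 44y2 + 56y3 + 38y4 + 18y5

Subject to:
  4y1 + y2 + 4y3 + y4 + 2y5 ≥ 16
  5y1 + 5y2 + 4y3 + 4y4 + y5 ≥ 17
  y1, y2, y3, y4, y5 ≥ 0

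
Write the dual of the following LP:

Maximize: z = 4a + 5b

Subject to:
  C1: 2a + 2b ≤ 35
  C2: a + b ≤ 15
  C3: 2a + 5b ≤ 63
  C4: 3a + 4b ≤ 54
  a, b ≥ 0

Primal max cᵀx s.t. Ax ≤ b, x ≥ 0  →  Dual min bᵀy s.t. Aᵀy ≥ c, y ≥ 0.

Minimize: z = 35y1 + 15y2 + 63y3 + 54y4

Subject to:
  2y1 + y2 + 2y3 + 3y4 ≥ 4
  2y1 + y2 + 5y3 + 4y4 ≥ 5
  y1, y2, y3, y4 ≥ 0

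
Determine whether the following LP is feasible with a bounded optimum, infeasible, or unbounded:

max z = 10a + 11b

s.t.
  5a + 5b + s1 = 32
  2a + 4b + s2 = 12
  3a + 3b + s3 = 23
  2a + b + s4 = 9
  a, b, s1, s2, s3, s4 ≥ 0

Feasible with a bounded optimal solution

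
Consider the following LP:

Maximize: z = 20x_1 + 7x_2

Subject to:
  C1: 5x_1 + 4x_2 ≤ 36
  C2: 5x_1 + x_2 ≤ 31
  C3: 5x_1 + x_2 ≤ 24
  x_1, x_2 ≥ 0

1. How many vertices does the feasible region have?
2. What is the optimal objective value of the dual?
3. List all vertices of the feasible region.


1. 4
2. 108
3. (0, 0), (4.8, 0), (4, 4), (0, 9)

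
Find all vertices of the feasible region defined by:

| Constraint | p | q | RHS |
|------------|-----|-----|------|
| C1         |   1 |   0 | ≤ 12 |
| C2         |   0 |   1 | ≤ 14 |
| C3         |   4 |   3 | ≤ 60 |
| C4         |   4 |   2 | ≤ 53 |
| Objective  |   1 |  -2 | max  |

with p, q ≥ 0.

(0, 0), (12, 0), (12, 2.5), (9.75, 7), (4.5, 14), (0, 14)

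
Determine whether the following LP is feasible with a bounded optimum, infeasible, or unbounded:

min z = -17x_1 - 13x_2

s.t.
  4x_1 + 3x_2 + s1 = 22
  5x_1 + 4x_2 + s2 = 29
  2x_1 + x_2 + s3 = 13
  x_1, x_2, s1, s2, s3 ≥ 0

Feasible with a bounded optimal solution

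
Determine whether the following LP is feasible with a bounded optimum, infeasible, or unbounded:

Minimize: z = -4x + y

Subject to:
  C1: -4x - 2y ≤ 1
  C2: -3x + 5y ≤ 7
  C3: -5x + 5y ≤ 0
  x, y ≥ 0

Unbounded (objective can decrease without bound)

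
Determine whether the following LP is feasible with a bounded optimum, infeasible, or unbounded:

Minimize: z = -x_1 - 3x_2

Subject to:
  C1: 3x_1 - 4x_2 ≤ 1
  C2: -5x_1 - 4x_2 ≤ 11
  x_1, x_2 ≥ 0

Unbounded (objective can decrease without bound)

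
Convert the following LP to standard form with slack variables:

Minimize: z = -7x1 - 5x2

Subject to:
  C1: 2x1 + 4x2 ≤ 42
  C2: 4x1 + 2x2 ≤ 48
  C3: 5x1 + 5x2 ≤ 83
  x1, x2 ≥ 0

min z = -7x1 - 5x2

s.t.
  2x1 + 4x2 + s1 = 42
  4x1 + 2x2 + s2 = 48
  5x1 + 5x2 + s3 = 83
  x1, x2, s1, s2, s3 ≥ 0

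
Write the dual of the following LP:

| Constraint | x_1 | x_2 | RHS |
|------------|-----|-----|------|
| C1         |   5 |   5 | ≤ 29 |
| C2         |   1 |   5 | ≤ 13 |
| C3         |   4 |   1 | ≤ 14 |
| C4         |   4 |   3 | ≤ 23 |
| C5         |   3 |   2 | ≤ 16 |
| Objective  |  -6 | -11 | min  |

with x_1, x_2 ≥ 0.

Primal min cᵀx s.t. Ax ≤ b, x ≥ 0  →  Dual max −bᵀy s.t. Aᵀy ≥ −c, y ≥ 0.

Maximize: z = -29y1 - 13y2 - 14y3 - 23y4 - 16y5

Subject to:
  5y1 + y2 + 4y3 + 4y4 + 3y5 ≥ 6
  5y1 + 5y2 + y3 + 3y4 + 2y5 ≥ 11
  y1, y2, y3, y4, y5 ≥ 0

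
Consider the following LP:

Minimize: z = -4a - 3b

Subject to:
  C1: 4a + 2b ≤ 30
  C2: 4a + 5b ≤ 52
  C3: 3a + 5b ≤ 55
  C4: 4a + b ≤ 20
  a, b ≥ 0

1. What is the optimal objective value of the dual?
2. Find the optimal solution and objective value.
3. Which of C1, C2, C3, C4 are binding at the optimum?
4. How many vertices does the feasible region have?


1. -36
2. a = 3, b = 8, z = -36
3. C2, C4
4. 4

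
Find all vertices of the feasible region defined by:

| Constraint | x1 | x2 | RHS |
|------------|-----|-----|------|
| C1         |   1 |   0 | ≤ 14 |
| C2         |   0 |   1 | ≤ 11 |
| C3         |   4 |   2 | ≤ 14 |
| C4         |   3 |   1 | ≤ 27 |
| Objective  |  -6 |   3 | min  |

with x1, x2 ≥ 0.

(0, 0), (3.5, 0), (0, 7)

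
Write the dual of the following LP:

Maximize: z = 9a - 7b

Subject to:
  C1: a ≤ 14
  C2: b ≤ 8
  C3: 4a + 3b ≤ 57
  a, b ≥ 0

Primal max cᵀx s.t. Ax ≤ b, x ≥ 0  →  Dual min bᵀy s.t. Aᵀy ≥ c, y ≥ 0.

Minimize: z = 14y1 + 8y2 + 57y3

Subject to:
  y1 + 4y3 ≥ 9
  y2 + 3y3 ≥ -7
  y1, y2, y3 ≥ 0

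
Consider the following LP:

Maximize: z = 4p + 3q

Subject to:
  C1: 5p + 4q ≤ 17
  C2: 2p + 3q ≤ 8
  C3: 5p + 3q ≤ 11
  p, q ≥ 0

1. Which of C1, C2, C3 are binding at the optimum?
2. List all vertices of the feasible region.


1. C2, C3
2. (0, 0), (2.2, 0), (1, 2), (0, 2.667)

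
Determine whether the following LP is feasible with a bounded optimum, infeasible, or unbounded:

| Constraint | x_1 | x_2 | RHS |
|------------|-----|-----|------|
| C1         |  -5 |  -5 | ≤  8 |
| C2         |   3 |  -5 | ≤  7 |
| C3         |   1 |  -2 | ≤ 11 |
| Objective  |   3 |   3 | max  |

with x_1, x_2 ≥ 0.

Unbounded (objective can increase without bound)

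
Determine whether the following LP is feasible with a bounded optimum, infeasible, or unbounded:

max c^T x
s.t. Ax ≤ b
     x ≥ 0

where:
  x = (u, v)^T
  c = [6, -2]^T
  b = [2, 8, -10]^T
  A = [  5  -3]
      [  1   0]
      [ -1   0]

Infeasible (no feasible solution exists)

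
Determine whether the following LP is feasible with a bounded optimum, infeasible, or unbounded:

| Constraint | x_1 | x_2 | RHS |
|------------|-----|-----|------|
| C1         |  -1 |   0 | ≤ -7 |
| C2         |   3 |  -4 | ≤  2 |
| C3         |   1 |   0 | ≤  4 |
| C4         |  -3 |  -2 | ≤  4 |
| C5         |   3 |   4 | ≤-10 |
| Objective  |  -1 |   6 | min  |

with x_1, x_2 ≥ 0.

Infeasible (no feasible solution exists)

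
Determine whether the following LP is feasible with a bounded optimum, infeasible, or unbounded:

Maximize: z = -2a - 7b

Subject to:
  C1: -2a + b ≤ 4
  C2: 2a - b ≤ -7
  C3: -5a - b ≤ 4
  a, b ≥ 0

Infeasible (no feasible solution exists)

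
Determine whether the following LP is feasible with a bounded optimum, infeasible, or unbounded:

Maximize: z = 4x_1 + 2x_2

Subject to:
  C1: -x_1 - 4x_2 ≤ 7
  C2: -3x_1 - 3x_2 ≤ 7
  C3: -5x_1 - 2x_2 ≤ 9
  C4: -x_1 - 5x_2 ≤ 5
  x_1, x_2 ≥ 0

Unbounded (objective can increase without bound)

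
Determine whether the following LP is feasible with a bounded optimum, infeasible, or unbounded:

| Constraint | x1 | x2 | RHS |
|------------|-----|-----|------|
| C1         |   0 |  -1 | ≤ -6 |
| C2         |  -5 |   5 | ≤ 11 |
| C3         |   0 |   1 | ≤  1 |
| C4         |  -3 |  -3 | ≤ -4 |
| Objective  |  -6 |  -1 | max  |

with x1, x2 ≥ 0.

Infeasible (no feasible solution exists)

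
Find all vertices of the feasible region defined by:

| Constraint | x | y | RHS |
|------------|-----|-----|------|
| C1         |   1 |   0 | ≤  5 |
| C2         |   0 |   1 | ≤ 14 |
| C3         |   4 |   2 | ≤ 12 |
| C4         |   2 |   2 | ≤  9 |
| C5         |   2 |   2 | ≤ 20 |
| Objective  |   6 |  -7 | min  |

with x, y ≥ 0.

(0, 0), (3, 0), (1.5, 3), (0, 4.5)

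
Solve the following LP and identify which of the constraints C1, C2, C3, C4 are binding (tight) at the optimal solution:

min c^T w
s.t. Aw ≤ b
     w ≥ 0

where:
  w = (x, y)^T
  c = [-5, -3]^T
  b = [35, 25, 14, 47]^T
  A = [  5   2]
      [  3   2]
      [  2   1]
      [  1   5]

At x = 3, y = 8, compute slack b - a·x for each constraint:
  C1: 35 − 31 = 4  (slack)
  C2: 25 − 25 = 0  (binding)
  C3: 14 − 14 = 0  (binding)
  C4: 47 − 43 = 4  (slack)

Optimal: x = 3, y = 8
Binding: C2, C3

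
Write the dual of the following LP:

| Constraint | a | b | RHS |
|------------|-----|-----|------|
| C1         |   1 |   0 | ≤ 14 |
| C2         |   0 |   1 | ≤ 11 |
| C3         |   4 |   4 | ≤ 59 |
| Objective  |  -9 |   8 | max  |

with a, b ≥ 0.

Primal max cᵀx s.t. Ax ≤ b, x ≥ 0  →  Dual min bᵀy s.t. Aᵀy ≥ c, y ≥ 0.

Minimize: z = 14y1 + 11y2 + 59y3

Subject to:
  y1 + 4y3 ≥ -9
  y2 + 4y3 ≥ 8
  y1, y2, y3 ≥ 0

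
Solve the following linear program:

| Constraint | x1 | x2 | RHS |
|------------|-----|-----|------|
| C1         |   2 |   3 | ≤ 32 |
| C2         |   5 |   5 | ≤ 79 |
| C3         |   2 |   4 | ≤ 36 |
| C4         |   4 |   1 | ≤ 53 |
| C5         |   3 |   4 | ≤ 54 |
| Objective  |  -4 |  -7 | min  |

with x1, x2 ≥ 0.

Evaluate the objective at each vertex of the feasible region:
  z(0, 0) = 0
  z(13.25, 0) = -53
  z(12.7, 2.2) = -66.2
  z(10, 4) = -68  ←
  z(0, 9) = -63
The minimum is at x1 = 10, x2 = 4.

x1 = 10, x2 = 4, z = -68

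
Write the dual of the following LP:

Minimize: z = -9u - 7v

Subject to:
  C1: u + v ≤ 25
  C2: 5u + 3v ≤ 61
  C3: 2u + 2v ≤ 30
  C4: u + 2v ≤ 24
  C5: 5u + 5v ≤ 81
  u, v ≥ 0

Primal min cᵀx s.t. Ax ≤ b, x ≥ 0  →  Dual max −bᵀy s.t. Aᵀy ≥ −c, y ≥ 0.

Maximize: z = -25y1 - 61y2 - 30y3 - 24y4 - 81y5

Subject to:
  y1 + 5y2 + 2y3 + y4 + 5y5 ≥ 9
  y1 + 3y2 + 2y3 + 2y4 + 5y5 ≥ 7
  y1, y2, y3, y4, y5 ≥ 0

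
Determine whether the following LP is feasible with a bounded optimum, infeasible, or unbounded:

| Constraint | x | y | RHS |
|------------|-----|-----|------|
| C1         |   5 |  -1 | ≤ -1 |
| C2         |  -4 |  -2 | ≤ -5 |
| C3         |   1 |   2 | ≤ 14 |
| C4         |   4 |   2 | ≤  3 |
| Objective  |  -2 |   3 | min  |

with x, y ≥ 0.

Infeasible (no feasible solution exists)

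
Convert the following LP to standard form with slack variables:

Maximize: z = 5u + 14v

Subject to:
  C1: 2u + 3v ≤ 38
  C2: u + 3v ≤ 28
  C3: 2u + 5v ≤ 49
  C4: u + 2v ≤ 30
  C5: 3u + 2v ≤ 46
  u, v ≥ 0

max z = 5u + 14v

s.t.
  2u + 3v + s1 = 38
  u + 3v + s2 = 28
  2u + 5v + s3 = 49
  u + 2v + s4 = 30
  3u + 2v + s5 = 46
  u, v, s1, s2, s3, s4, s5 ≥ 0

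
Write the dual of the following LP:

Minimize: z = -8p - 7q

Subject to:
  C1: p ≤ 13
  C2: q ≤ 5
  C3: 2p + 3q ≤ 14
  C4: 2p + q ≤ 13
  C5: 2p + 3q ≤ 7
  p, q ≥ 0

Primal min cᵀx s.t. Ax ≤ b, x ≥ 0  →  Dual max −bᵀy s.t. Aᵀy ≥ −c, y ≥ 0.

Maximize: z = -13y1 - 5y2 - 14y3 - 13y4 - 7y5

Subject to:
  y1 + 2y3 + 2y4 + 2y5 ≥ 8
  y2 + 3y3 + y4 + 3y5 ≥ 7
  y1, y2, y3, y4, y5 ≥ 0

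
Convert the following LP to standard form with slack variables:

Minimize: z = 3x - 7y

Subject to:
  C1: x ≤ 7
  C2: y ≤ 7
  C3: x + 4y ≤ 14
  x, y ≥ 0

min z = 3x - 7y

s.t.
  x + s1 = 7
  y + s2 = 7
  x + 4y + s3 = 14
  x, y, s1, s2, s3 ≥ 0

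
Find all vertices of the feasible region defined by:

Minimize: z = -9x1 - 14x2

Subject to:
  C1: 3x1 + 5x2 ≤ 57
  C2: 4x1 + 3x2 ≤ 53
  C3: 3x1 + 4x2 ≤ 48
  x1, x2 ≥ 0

(0, 0), (13.25, 0), (9.714, 4.714), (4, 9), (0, 11.4)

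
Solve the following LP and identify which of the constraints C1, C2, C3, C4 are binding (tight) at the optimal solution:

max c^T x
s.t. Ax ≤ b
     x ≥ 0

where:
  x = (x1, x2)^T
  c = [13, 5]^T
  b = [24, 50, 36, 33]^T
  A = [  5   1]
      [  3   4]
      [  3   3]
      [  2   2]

At x1 = 3, x2 = 9, compute slack b - a·x for each constraint:
  C1: 24 − 24 = 0  (binding)
  C2: 50 − 45 = 5  (slack)
  C3: 36 − 36 = 0  (binding)
  C4: 33 − 24 = 9  (slack)

Optimal: x1 = 3, x2 = 9
Binding: C1, C3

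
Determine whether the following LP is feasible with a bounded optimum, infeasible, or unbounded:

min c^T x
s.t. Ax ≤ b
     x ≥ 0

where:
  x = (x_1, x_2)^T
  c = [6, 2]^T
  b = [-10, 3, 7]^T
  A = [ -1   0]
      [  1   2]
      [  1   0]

Infeasible (no feasible solution exists)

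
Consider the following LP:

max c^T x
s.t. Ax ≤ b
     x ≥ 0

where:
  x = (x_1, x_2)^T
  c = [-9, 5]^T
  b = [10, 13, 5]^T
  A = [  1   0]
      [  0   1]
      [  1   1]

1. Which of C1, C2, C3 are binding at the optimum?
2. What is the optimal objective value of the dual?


1. C3
2. 25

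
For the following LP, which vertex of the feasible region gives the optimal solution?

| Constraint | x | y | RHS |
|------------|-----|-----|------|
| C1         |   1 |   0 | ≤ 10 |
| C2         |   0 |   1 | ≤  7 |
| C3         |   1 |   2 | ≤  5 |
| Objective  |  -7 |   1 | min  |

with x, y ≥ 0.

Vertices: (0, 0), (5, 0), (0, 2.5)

Evaluate the objective at each vertex of the feasible region:
  z(0, 0) = 0
  z(5, 0) = -35  ←
  z(0, 2.5) = 2.5
The minimum is at x = 5, y = 0.

(5, 0)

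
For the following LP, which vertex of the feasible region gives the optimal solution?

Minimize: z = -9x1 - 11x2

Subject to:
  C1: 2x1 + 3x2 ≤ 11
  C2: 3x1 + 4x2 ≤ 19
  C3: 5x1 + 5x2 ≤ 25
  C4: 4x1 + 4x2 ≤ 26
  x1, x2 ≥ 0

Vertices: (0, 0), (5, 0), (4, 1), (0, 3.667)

Evaluate the objective at each vertex of the feasible region:
  z(0, 0) = 0
  z(5, 0) = -45
  z(4, 1) = -47  ←
  z(0, 3.667) = -40.33
The minimum is at x1 = 4, x2 = 1.

(4, 1)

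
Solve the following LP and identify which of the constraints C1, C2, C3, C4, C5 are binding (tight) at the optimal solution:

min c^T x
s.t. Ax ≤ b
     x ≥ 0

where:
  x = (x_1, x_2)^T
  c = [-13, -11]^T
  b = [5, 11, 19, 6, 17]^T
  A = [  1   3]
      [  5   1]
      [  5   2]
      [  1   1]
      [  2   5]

At x_1 = 2, x_2 = 1, compute slack b - a·x for each constraint:
  C1: 5 − 5 = 0  (binding)
  C2: 11 − 11 = 0  (binding)
  C3: 19 − 12 = 7  (slack)
  C4: 6 − 3 = 3  (slack)
  C5: 17 − 9 = 8  (slack)

Optimal: x_1 = 2, x_2 = 1
Binding: C1, C2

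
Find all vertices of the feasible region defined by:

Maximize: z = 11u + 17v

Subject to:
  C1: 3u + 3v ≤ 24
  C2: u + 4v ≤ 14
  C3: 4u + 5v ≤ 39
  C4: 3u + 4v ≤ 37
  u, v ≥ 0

(0, 0), (8, 0), (6, 2), (0, 3.5)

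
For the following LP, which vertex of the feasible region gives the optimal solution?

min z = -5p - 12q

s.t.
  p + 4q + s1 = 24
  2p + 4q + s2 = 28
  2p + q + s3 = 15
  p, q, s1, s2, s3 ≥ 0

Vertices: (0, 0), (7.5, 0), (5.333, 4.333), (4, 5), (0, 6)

Evaluate the objective at each vertex of the feasible region:
  z(0, 0) = 0
  z(7.5, 0) = -37.5
  z(5.333, 4.333) = -78.67
  z(4, 5) = -80  ←
  z(0, 6) = -72
The minimum is at p = 4, q = 5.

(4, 5)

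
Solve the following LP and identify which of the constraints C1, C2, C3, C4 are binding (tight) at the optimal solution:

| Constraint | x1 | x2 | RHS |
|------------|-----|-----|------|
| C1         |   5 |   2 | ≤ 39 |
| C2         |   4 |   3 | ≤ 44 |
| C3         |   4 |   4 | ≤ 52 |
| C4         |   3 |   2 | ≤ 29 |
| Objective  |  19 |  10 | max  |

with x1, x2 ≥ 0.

At x1 = 5, x2 = 7, compute slack b - a·x for each constraint:
  C1: 39 − 39 = 0  (binding)
  C2: 44 − 41 = 3  (slack)
  C3: 52 − 48 = 4  (slack)
  C4: 29 − 29 = 0  (binding)

Optimal: x1 = 5, x2 = 7
Binding: C1, C4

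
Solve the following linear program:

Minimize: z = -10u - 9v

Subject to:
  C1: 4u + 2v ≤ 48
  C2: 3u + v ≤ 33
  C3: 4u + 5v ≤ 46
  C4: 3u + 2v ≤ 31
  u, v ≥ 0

Evaluate the objective at each vertex of the feasible region:
  z(0, 0) = 0
  z(10.33, 0) = -103.3
  z(9, 2) = -108  ←
  z(0, 9.2) = -82.8
The minimum is at u = 9, v = 2.

u = 9, v = 2, z = -108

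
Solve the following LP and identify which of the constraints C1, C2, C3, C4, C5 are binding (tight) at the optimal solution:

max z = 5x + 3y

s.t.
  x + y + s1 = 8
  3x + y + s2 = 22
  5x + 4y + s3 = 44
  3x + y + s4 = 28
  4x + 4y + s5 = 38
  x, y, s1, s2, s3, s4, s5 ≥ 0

At x = 7, y = 1, compute slack b - a·x for each constraint:
  C1: 8 − 8 = 0  (binding)
  C2: 22 − 22 = 0  (binding)
  C3: 44 − 39 = 5  (slack)
  C4: 28 − 22 = 6  (slack)
  C5: 38 − 32 = 6  (slack)

Optimal: x = 7, y = 1
Binding: C1, C2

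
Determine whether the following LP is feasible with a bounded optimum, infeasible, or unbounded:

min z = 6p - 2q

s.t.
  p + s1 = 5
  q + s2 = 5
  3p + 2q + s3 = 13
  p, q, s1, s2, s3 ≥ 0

Feasible with a bounded optimal solution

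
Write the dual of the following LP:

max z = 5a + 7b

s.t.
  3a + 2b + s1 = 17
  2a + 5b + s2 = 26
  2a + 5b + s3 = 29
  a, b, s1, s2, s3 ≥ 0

Primal max cᵀx s.t. Ax ≤ b, x ≥ 0  →  Dual min bᵀy s.t. Aᵀy ≥ c, y ≥ 0.

Minimize: z = 17y1 + 26y2 + 29y3

Subject to:
  3y1 + 2y2 + 2y3 ≥ 5
  2y1 + 5y2 + 5y3 ≥ 7
  y1, y2, y3 ≥ 0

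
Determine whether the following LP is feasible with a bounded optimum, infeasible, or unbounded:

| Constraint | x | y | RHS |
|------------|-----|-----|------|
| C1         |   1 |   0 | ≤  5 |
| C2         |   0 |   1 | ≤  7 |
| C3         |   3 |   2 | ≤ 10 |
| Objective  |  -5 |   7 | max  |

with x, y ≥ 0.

Feasible with a bounded optimal solution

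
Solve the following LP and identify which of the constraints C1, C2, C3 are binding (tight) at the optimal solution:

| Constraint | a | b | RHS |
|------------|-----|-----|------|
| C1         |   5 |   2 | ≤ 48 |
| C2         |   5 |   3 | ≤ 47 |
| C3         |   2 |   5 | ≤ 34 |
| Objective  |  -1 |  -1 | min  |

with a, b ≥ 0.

At a = 7, b = 4, compute slack b - a·x for each constraint:
  C1: 48 − 43 = 5  (slack)
  C2: 47 − 47 = 0  (binding)
  C3: 34 − 34 = 0  (binding)

Optimal: a = 7, b = 4
Binding: C2, C3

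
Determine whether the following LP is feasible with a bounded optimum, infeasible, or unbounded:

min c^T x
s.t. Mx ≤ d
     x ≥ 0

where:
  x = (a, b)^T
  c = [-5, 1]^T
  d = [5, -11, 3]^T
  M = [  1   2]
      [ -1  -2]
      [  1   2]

Infeasible (no feasible solution exists)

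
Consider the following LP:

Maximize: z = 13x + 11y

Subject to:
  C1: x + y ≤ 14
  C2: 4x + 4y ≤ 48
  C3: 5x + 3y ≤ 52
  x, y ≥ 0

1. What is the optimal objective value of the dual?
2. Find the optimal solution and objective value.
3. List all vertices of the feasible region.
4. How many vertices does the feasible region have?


1. 148
2. x = 8, y = 4, z = 148
3. (0, 0), (10.4, 0), (8, 4), (0, 12)
4. 4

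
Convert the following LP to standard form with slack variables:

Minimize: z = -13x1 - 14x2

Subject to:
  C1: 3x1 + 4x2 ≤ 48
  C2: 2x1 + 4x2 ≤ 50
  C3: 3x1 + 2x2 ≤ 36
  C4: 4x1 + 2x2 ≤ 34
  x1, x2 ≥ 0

min z = -13x1 - 14x2

s.t.
  3x1 + 4x2 + s1 = 48
  2x1 + 4x2 + s2 = 50
  3x1 + 2x2 + s3 = 36
  4x1 + 2x2 + s4 = 34
  x1, x2, s1, s2, s3, s4 ≥ 0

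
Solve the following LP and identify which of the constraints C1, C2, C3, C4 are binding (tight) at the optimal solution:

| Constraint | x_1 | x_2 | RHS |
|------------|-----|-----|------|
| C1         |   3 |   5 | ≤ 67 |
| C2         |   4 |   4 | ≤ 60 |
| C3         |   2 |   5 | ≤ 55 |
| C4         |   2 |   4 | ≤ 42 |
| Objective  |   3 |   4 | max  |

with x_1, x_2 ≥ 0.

At x_1 = 9, x_2 = 6, compute slack b - a·x for each constraint:
  C1: 67 − 57 = 10  (slack)
  C2: 60 − 60 = 0  (binding)
  C3: 55 − 48 = 7  (slack)
  C4: 42 − 42 = 0  (binding)

Optimal: x_1 = 9, x_2 = 6
Binding: C2, C4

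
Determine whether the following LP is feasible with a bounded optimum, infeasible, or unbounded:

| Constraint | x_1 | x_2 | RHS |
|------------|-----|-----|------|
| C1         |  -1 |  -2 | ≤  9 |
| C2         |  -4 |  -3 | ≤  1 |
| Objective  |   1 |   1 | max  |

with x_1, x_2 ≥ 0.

Unbounded (objective can increase without bound)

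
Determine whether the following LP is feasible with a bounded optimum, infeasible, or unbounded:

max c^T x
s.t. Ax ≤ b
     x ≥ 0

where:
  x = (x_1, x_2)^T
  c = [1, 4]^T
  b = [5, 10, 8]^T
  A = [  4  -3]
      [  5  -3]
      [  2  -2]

Unbounded (objective can increase without bound)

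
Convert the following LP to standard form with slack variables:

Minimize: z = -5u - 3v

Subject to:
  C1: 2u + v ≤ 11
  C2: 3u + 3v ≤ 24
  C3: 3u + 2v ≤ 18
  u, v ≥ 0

min z = -5u - 3v

s.t.
  2u + v + s1 = 11
  3u + 3v + s2 = 24
  3u + 2v + s3 = 18
  u, v, s1, s2, s3 ≥ 0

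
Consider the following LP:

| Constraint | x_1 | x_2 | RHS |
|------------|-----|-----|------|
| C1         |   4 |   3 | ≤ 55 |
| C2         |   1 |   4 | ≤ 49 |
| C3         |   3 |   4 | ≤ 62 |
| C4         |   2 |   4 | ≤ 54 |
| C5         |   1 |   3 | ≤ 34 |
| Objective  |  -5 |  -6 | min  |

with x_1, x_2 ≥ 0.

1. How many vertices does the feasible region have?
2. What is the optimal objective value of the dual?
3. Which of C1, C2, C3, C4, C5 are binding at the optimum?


1. 4
2. -89
3. C1, C5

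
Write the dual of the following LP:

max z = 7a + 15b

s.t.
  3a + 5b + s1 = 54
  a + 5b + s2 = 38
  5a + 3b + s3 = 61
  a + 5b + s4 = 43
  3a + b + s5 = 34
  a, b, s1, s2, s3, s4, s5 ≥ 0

Primal max cᵀx s.t. Ax ≤ b, x ≥ 0  →  Dual min bᵀy s.t. Aᵀy ≥ c, y ≥ 0.

Minimize: z = 54y1 + 38y2 + 61y3 + 43y4 + 34y5

Subject to:
  3y1 + y2 + 5y3 + y4 + 3y5 ≥ 7
  5y1 + 5y2 + 3y3 + 5y4 + y5 ≥ 15
  y1, y2, y3, y4, y5 ≥ 0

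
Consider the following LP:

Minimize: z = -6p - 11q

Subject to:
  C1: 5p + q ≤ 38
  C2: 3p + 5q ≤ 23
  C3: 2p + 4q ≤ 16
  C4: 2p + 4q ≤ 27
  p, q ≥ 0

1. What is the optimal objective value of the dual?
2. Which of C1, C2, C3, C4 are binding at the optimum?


1. -47
2. C2, C3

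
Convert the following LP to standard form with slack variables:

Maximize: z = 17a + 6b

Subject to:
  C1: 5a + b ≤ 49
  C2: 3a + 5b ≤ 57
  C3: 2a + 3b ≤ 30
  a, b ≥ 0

max z = 17a + 6b

s.t.
  5a + b + s1 = 49
  3a + 5b + s2 = 57
  2a + 3b + s3 = 30
  a, b, s1, s2, s3 ≥ 0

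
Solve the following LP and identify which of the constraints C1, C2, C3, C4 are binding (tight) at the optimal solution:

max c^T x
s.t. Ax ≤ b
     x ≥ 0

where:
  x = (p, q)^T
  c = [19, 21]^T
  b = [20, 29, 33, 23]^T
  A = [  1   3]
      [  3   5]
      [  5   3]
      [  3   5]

At p = 6, q = 1, compute slack b - a·x for each constraint:
  C1: 20 − 9 = 11  (slack)
  C2: 29 − 23 = 6  (slack)
  C3: 33 − 33 = 0  (binding)
  C4: 23 − 23 = 0  (binding)

Optimal: p = 6, q = 1
Binding: C3, C4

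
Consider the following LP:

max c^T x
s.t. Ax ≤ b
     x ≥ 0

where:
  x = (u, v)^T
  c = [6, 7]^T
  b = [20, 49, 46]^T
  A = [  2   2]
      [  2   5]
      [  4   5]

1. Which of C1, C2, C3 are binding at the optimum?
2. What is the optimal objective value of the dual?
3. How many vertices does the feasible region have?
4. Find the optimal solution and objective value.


1. C1, C3
2. 66
3. 4
4. u = 4, v = 6, z = 66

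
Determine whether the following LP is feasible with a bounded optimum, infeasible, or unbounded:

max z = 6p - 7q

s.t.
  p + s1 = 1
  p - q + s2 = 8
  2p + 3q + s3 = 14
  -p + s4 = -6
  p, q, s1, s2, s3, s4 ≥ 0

Infeasible (no feasible solution exists)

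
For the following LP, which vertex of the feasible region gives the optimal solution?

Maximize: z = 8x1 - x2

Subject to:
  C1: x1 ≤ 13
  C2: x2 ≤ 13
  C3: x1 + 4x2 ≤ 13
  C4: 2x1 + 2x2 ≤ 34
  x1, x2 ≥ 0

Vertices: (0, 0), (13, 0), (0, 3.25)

Evaluate the objective at each vertex of the feasible region:
  z(0, 0) = 0
  z(13, 0) = 104  ←
  z(0, 3.25) = -3.25
The maximum is at x1 = 13, x2 = 0.

(13, 0)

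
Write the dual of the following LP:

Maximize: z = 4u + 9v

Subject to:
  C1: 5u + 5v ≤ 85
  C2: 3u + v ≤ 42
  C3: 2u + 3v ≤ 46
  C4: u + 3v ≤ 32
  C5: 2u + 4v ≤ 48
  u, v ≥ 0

Primal max cᵀx s.t. Ax ≤ b, x ≥ 0  →  Dual min bᵀy s.t. Aᵀy ≥ c, y ≥ 0.

Minimize: z = 85y1 + 42y2 + 46y3 + 32y4 + 48y5

Subject to:
  5y1 + 3y2 + 2y3 + y4 + 2y5 ≥ 4
  5y1 + y2 + 3y3 + 3y4 + 4y5 ≥ 9
  y1, y2, y3, y4, y5 ≥ 0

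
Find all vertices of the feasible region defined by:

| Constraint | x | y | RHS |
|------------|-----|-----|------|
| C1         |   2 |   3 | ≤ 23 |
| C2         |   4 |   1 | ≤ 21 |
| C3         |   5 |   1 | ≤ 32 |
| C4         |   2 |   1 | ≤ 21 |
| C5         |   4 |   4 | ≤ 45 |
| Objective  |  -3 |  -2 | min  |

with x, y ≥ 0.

(0, 0), (5.25, 0), (4, 5), (0, 7.667)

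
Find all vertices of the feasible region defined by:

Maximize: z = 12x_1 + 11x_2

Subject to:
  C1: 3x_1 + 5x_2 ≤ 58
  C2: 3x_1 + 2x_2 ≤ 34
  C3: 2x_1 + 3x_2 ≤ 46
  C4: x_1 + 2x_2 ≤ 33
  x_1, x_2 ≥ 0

(0, 0), (11.33, 0), (6, 8), (0, 11.6)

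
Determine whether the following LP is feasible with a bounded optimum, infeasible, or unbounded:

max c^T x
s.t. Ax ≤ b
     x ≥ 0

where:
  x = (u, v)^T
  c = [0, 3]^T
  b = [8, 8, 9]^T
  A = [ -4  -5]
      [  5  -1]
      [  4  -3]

Unbounded (objective can increase without bound)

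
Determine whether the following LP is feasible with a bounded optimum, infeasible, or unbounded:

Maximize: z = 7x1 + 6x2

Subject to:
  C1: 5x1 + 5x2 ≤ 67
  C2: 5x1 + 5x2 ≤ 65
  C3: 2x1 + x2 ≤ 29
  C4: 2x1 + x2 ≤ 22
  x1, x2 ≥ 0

Feasible with a bounded optimal solution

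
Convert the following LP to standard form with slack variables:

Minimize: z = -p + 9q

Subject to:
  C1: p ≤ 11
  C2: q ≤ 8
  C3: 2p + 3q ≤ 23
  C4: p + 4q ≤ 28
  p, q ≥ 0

min z = -p + 9q

s.t.
  p + s1 = 11
  q + s2 = 8
  2p + 3q + s3 = 23
  p + 4q + s4 = 28
  p, q, s1, s2, s3, s4 ≥ 0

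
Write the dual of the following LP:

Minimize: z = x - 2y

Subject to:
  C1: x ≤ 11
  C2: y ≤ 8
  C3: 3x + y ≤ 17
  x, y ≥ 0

Primal min cᵀx s.t. Ax ≤ b, x ≥ 0  →  Dual max −bᵀy s.t. Aᵀy ≥ −c, y ≥ 0.

Maximize: z = -11y1 - 8y2 - 17y3

Subject to:
  y1 + 3y3 ≥ -1
  y2 + y3 ≥ 2
  y1, y2, y3 ≥ 0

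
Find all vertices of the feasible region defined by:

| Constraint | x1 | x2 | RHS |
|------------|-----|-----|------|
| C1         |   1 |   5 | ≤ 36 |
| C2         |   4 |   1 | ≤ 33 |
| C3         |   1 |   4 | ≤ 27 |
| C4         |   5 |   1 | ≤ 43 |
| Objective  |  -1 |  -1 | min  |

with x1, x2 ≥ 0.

(0, 0), (8.25, 0), (7, 5), (0, 6.75)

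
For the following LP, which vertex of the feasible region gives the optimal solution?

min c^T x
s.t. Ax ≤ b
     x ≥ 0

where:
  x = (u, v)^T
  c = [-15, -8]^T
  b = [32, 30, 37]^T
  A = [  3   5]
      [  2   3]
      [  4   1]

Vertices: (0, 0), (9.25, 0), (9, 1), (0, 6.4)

Evaluate the objective at each vertex of the feasible region:
  z(0, 0) = 0
  z(9.25, 0) = -138.8
  z(9, 1) = -143  ←
  z(0, 6.4) = -51.2
The minimum is at u = 9, v = 1.

(9, 1)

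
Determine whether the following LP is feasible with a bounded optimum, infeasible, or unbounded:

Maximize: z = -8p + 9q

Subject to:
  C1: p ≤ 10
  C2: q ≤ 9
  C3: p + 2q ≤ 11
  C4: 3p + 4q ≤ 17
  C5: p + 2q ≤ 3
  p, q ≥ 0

Feasible with a bounded optimal solution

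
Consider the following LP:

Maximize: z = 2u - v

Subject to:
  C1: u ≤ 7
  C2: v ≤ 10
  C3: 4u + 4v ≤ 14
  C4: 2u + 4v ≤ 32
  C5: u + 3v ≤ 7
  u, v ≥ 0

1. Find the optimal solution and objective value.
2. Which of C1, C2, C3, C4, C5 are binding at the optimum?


1. u = 3.5, v = 0, z = 7
2. C3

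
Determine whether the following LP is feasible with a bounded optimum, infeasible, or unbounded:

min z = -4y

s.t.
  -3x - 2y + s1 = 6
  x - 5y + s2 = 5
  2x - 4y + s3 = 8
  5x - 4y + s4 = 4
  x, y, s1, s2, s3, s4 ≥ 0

Unbounded (objective can decrease without bound)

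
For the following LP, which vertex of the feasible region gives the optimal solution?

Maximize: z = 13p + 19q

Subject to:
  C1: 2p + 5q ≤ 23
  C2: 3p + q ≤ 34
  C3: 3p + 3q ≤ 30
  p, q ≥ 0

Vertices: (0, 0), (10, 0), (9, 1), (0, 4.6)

Evaluate the objective at each vertex of the feasible region:
  z(0, 0) = 0
  z(10, 0) = 130
  z(9, 1) = 136  ←
  z(0, 4.6) = 87.4
The maximum is at p = 9, q = 1.

(9, 1)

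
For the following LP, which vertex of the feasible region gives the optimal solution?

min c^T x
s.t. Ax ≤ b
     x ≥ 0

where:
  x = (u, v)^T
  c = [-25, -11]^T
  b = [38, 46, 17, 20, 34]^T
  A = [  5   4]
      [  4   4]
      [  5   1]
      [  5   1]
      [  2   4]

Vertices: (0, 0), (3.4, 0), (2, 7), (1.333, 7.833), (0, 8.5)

Evaluate the objective at each vertex of the feasible region:
  z(0, 0) = 0
  z(3.4, 0) = -85
  z(2, 7) = -127  ←
  z(1.333, 7.833) = -119.5
  z(0, 8.5) = -93.5
The minimum is at u = 2, v = 7.

(2, 7)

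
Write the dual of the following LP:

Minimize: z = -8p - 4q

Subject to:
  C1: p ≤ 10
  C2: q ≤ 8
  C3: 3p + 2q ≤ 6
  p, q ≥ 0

Primal min cᵀx s.t. Ax ≤ b, x ≥ 0  →  Dual max −bᵀy s.t. Aᵀy ≥ −c, y ≥ 0.

Maximize: z = -10y1 - 8y2 - 6y3

Subject to:
  y1 + 3y3 ≥ 8
  y2 + 2y3 ≥ 4
  y1, y2, y3 ≥ 0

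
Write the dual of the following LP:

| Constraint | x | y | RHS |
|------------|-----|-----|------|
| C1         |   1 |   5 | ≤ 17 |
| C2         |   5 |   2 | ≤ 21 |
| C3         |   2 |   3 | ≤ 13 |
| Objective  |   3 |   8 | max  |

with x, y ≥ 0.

Primal max cᵀx s.t. Ax ≤ b, x ≥ 0  →  Dual min bᵀy s.t. Aᵀy ≥ c, y ≥ 0.

Minimize: z = 17y1 + 21y2 + 13y3

Subject to:
  y1 + 5y2 + 2y3 ≥ 3
  5y1 + 2y2 + 3y3 ≥ 8
  y1, y2, y3 ≥ 0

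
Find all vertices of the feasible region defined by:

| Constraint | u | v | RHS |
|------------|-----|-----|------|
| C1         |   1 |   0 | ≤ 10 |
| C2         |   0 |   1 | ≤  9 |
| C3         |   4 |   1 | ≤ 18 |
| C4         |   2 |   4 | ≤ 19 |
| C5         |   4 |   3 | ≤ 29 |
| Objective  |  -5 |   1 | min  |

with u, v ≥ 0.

(0, 0), (4.5, 0), (3.786, 2.857), (0, 4.75)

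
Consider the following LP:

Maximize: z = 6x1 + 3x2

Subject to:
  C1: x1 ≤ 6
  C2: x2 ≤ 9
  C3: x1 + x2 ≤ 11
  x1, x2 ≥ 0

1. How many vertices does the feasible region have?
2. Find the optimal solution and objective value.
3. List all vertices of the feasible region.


1. 5
2. x1 = 6, x2 = 5, z = 51
3. (0, 0), (6, 0), (6, 5), (2, 9), (0, 9)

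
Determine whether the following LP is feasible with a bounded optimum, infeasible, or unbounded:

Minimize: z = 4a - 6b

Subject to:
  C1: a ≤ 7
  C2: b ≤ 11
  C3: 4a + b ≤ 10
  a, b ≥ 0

Feasible with a bounded optimal solution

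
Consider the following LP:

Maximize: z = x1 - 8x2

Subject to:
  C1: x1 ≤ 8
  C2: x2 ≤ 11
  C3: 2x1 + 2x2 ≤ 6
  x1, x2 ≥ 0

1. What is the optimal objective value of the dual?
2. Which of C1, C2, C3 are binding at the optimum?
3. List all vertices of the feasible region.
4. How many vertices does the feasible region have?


1. 3
2. C3
3. (0, 0), (3, 0), (0, 3)
4. 3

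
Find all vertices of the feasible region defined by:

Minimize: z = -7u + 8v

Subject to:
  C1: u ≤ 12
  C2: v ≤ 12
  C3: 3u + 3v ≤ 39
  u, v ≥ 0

(0, 0), (12, 0), (12, 1), (1, 12), (0, 12)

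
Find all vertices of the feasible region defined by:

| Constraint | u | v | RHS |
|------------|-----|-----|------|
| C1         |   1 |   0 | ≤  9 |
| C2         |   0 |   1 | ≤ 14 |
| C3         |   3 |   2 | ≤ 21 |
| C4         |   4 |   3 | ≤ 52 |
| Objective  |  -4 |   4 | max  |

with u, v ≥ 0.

(0, 0), (7, 0), (0, 10.5)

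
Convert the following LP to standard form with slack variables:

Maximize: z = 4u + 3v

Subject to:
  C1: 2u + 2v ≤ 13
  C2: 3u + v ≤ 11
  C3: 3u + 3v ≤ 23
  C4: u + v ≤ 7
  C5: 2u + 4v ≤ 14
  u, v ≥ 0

max z = 4u + 3v

s.t.
  2u + 2v + s1 = 13
  3u + v + s2 = 11
  3u + 3v + s3 = 23
  u + v + s4 = 7
  2u + 4v + s5 = 14
  u, v, s1, s2, s3, s4, s5 ≥ 0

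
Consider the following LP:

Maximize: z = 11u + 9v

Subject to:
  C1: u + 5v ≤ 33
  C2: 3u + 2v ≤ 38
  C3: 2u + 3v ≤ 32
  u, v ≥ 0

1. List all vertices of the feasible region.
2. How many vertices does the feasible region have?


1. (0, 0), (12.67, 0), (10, 4), (8.714, 4.857), (0, 6.6)
2. 5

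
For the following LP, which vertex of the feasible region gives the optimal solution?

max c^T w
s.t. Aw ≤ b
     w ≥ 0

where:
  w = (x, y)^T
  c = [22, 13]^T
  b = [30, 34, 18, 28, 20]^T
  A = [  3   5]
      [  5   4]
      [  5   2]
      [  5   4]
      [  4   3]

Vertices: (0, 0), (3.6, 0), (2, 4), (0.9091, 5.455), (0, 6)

Evaluate the objective at each vertex of the feasible region:
  z(0, 0) = 0
  z(3.6, 0) = 79.2
  z(2, 4) = 96  ←
  z(0.9091, 5.455) = 90.91
  z(0, 6) = 78
The maximum is at x = 2, y = 4.

(2, 4)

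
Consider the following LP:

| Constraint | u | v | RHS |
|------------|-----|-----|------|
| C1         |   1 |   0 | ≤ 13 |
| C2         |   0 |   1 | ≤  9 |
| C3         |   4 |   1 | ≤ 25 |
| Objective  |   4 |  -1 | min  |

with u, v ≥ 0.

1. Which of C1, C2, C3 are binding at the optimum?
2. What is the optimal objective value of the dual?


1. C2
2. -9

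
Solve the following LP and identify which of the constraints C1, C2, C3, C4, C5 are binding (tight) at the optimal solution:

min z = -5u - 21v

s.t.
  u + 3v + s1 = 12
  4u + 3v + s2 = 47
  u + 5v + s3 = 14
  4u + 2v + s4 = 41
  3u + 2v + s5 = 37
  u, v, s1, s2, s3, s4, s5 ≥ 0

At u = 9, v = 1, compute slack b - a·x for each constraint:
  C1: 12 − 12 = 0  (binding)
  C2: 47 − 39 = 8  (slack)
  C3: 14 − 14 = 0  (binding)
  C4: 41 − 38 = 3  (slack)
  C5: 37 − 29 = 8  (slack)

Optimal: u = 9, v = 1
Binding: C1, C3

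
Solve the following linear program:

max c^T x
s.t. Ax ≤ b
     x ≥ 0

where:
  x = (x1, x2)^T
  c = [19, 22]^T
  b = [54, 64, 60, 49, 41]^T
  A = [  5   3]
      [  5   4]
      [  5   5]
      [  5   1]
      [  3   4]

Evaluate the objective at each vertex of the feasible region:
  z(0, 0) = 0
  z(9.8, 0) = 186.2
  z(9.3, 2.5) = 231.7
  z(9, 3) = 237
  z(7, 5) = 243  ←
  z(0, 10.25) = 225.5
The maximum is at x1 = 7, x2 = 5.

x1 = 7, x2 = 5, z = 243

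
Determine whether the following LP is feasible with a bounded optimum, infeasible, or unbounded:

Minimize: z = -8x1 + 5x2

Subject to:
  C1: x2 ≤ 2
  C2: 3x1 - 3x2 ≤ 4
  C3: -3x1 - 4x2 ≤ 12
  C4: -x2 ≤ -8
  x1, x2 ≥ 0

Infeasible (no feasible solution exists)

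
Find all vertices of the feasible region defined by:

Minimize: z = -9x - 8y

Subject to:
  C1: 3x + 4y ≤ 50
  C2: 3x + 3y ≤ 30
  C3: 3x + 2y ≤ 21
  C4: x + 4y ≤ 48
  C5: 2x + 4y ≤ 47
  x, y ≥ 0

(0, 0), (7, 0), (1, 9), (0, 10)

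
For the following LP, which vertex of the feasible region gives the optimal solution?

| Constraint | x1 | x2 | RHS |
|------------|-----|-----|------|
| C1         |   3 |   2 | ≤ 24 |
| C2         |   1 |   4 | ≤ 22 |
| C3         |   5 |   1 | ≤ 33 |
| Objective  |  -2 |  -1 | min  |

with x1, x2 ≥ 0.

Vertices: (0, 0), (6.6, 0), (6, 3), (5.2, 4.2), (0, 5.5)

Evaluate the objective at each vertex of the feasible region:
  z(0, 0) = 0
  z(6.6, 0) = -13.2
  z(6, 3) = -15  ←
  z(5.2, 4.2) = -14.6
  z(0, 5.5) = -5.5
The minimum is at x1 = 6, x2 = 3.

(6, 3)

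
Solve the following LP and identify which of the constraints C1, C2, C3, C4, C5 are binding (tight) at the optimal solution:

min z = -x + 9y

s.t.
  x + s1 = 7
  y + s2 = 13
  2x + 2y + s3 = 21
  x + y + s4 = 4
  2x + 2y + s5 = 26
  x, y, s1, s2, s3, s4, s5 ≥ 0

At x = 4, y = 0, compute slack b - a·x for each constraint:
  C1: 7 − 4 = 3  (slack)
  C2: 13 − 0 = 13  (slack)
  C3: 21 − 8 = 13  (slack)
  C4: 4 − 4 = 0  (binding)
  C5: 26 − 8 = 18  (slack)

Optimal: x = 4, y = 0
Binding: C4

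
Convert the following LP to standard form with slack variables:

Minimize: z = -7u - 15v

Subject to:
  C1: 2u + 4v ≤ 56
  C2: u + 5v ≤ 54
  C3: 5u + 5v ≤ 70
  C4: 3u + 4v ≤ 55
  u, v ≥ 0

min z = -7u - 15v

s.t.
  2u + 4v + s1 = 56
  u + 5v + s2 = 54
  5u + 5v + s3 = 70
  3u + 4v + s4 = 55
  u, v, s1, s2, s3, s4 ≥ 0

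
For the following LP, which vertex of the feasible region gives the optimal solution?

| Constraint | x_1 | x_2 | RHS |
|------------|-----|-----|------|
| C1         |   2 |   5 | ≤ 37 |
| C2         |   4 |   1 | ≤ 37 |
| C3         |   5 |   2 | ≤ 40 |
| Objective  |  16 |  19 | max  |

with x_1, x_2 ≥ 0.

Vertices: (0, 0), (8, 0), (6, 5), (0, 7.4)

Evaluate the objective at each vertex of the feasible region:
  z(0, 0) = 0
  z(8, 0) = 128
  z(6, 5) = 191  ←
  z(0, 7.4) = 140.6
The maximum is at x_1 = 6, x_2 = 5.

(6, 5)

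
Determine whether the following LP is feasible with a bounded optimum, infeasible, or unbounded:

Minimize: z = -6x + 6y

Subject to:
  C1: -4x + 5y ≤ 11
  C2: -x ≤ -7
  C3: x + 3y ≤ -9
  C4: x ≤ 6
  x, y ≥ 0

Infeasible (no feasible solution exists)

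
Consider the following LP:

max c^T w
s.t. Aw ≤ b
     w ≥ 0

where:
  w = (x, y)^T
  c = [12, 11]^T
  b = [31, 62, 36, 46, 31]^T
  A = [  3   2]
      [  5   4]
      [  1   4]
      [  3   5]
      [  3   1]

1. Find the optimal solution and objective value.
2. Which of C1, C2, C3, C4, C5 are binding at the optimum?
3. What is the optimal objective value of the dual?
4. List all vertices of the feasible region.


1. x = 7, y = 5, z = 139
2. C1, C4
3. 139
4. (0, 0), (10.33, 0), (7, 5), (0.5714, 8.857), (0, 9)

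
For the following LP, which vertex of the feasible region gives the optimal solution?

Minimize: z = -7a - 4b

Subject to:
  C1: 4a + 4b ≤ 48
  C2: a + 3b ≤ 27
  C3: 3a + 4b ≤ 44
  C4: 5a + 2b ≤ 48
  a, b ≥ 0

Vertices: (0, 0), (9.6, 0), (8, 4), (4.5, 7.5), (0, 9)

Evaluate the objective at each vertex of the feasible region:
  z(0, 0) = 0
  z(9.6, 0) = -67.2
  z(8, 4) = -72  ←
  z(4.5, 7.5) = -61.5
  z(0, 9) = -36
The minimum is at a = 8, b = 4.

(8, 4)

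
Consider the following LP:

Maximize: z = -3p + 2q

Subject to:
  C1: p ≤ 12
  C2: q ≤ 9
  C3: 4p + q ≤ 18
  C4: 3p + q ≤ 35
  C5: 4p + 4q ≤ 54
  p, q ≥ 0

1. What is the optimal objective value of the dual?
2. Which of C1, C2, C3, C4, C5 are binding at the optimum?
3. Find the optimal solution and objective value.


1. 18
2. C2
3. p = 0, q = 9, z = 18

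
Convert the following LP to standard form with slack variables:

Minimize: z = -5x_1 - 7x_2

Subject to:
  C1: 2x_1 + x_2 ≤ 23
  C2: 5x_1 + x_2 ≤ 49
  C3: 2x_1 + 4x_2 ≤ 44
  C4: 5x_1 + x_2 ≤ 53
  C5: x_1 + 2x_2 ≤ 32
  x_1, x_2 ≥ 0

min z = -5x_1 - 7x_2

s.t.
  2x_1 + x_2 + s1 = 23
  5x_1 + x_2 + s2 = 49
  2x_1 + 4x_2 + s3 = 44
  5x_1 + x_2 + s4 = 53
  x_1 + 2x_2 + s5 = 32
  x_1, x_2, s1, s2, s3, s4, s5 ≥ 0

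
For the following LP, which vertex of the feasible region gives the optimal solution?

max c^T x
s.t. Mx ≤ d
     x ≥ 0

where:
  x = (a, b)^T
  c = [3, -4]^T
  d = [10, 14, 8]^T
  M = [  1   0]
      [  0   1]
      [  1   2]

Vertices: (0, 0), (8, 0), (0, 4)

Evaluate the objective at each vertex of the feasible region:
  z(0, 0) = 0
  z(8, 0) = 24  ←
  z(0, 4) = -16
The maximum is at a = 8, b = 0.

(8, 0)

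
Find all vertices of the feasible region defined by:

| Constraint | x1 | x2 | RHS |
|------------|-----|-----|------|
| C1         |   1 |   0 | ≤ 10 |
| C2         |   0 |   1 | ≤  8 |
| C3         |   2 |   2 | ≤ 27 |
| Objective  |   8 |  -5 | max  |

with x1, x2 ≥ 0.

(0, 0), (10, 0), (10, 3.5), (5.5, 8), (0, 8)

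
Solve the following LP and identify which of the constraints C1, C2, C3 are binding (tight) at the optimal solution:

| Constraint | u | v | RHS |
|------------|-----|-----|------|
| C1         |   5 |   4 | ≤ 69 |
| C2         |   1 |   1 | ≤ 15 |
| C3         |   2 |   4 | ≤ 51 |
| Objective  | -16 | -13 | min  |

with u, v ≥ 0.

At u = 9, v = 6, compute slack b - a·x for each constraint:
  C1: 69 − 69 = 0  (binding)
  C2: 15 − 15 = 0  (binding)
  C3: 51 − 42 = 9  (slack)

Optimal: u = 9, v = 6
Binding: C1, C2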